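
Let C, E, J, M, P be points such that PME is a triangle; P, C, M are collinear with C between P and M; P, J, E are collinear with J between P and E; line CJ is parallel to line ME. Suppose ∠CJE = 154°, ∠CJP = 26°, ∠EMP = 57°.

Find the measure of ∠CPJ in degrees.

∠CPJ = 97°

1. ∠MEP = 26°  [CJ∥ME, corresponding at J]
2. ∠EPM = 97°  [△PME]
3. ∠CPJ = 97°  [C on PM, J on PE]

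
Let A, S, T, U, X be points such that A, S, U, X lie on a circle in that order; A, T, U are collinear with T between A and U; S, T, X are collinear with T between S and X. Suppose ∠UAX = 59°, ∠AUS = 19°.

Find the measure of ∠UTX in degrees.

1. ∠AXS = 19°  [same arc AS]
2. ∠ATX = 102°  [△ATX]
3. ∠UTX = 78°  [linear pair at T on AU]

∠UTX = 78°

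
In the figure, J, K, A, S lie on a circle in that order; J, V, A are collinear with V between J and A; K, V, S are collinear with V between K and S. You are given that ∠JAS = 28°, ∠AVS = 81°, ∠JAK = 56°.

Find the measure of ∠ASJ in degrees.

∠ASJ = 127°

1. ∠JVS = 99°  [linear pair at V on JA]
2. ∠JSK = 56°  [same arc JK]
3. ∠AJS = 25°  [△JVS]
4. ∠ASJ = 127°  [△JAS]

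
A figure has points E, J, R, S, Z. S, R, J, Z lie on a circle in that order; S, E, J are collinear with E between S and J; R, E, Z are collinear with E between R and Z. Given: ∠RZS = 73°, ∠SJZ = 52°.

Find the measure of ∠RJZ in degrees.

1. ∠SRZ = 52°  [same arc SZ]
2. ∠RSZ = 55°  [△SRZ]
3. ∠RJZ = 125°  [cyclic SRJZ, opposite ∠S+∠J]

∠RJZ = 125°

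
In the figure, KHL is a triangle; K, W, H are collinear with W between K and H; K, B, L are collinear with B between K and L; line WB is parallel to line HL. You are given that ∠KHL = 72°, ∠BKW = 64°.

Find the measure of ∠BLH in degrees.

1. ∠BWK = 72°  [WB∥HL, corresponding at W]
2. ∠KBW = 44°  [△KWB]
3. ∠LBW = 136°  [linear pair at B on KL]
4. ∠BLH = 44°  [WB∥HL, co-interior at L–B]

∠BLH = 44°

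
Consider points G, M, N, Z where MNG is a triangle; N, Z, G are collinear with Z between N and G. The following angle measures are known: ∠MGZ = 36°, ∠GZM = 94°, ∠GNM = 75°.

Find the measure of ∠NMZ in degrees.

1. ∠MZN = 86°  [linear pair at Z on NG]
2. ∠MNZ = 75°  [Z on ray NG]
3. ∠NMZ = 19°  [△MNZ]

∠NMZ = 19°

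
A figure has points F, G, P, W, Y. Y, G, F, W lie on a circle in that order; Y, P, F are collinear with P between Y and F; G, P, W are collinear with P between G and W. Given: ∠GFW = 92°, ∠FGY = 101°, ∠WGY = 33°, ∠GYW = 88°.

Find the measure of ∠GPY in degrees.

∠GPY = 127°

1. ∠GWY = 59°  [△YGW]
2. ∠GFY = 59°  [same arc YG]
3. ∠FYG = 20°  [△YGF]
4. ∠GPY = 127°  [△YPG]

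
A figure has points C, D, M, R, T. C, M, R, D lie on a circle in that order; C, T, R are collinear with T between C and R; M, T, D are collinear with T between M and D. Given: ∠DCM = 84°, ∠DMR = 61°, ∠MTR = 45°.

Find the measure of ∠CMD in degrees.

1. ∠DRM = 96°  [cyclic CMRD, opposite ∠C+∠R]
2. ∠MDR = 23°  [△MRD]
3. ∠CTM = 135°  [linear pair at T on CR]
4. ∠MCR = 23°  [same arc MR]
5. ∠CMD = 22°  [△CTM]

∠CMD = 22°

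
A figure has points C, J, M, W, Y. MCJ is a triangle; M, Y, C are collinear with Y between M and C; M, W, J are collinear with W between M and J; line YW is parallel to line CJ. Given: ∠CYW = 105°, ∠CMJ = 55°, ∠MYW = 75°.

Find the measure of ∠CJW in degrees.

∠CJW = 50°

1. ∠WMY = 55°  [Y on MC, W on MJ]
2. ∠MWY = 50°  [△MYW]
3. ∠JWY = 130°  [linear pair at W on MJ]
4. ∠CJW = 50°  [YW∥CJ, co-interior at J–W]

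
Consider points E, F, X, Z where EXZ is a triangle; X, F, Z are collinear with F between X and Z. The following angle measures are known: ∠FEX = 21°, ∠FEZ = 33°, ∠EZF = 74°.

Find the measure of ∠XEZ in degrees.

∠XEZ = 54°

1. ∠EFZ = 73°  [△EFZ]
2. ∠EZX = 74°  [F on ray ZX]
3. ∠EFX = 107°  [linear pair at F on XZ]
4. ∠EXF = 52°  [△EXF]
5. ∠EXZ = 52°  [F on ray XZ]
6. ∠XEZ = 54°  [△EXZ]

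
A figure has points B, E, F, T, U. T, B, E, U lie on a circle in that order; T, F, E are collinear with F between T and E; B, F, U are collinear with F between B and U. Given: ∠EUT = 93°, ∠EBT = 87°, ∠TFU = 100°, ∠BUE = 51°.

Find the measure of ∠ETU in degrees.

1. ∠EFU = 80°  [linear pair at F on TE]
2. ∠TEU = 49°  [△EFU]
3. ∠ETU = 38°  [△TEU]

∠ETU = 38°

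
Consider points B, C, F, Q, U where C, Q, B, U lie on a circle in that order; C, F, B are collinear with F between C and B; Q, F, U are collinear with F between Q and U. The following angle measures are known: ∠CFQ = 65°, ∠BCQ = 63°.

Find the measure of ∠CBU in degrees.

1. ∠BFU = 65°  [vertical angles at F]
2. ∠BUQ = 63°  [same arc QB]
3. ∠CBU = 52°  [△BFU]

∠CBU = 52°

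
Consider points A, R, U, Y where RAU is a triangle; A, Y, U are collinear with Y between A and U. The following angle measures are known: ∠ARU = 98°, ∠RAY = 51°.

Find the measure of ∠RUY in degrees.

1. ∠RAU = 51°  [Y on ray AU]
2. ∠AUR = 31°  [△RAU]
3. ∠RUY = 31°  [Y on ray UA]

∠RUY = 31°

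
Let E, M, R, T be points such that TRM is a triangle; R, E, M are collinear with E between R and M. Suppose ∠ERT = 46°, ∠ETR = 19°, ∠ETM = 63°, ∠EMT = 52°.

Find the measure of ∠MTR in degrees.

∠MTR = 82°

1. ∠MRT = 46°  [E on ray RM]
2. ∠RMT = 52°  [E on ray MR]
3. ∠MTR = 82°  [△TRM]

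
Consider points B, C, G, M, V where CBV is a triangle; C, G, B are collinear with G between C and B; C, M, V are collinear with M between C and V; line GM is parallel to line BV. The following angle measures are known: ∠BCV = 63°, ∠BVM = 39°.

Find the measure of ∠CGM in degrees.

∠CGM = 78°

1. ∠BVC = 39°  [M on ray VC]
2. ∠CBV = 78°  [△CBV]
3. ∠CGM = 78°  [GM∥BV, corresponding at G]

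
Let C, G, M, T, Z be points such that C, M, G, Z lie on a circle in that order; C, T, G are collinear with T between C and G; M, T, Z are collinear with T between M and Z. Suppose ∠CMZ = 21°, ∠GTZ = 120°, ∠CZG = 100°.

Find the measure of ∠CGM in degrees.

1. ∠CTM = 120°  [vertical angles at T]
2. ∠CMG = 80°  [cyclic CMGZ, opposite ∠M+∠Z]
3. ∠GCM = 39°  [△CTM]
4. ∠CGM = 61°  [△CMG]

∠CGM = 61°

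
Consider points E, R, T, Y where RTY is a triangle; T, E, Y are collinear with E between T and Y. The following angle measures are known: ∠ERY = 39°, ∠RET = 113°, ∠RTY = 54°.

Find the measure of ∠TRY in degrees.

∠TRY = 52°

1. ∠REY = 67°  [linear pair at E on TY]
2. ∠EYR = 74°  [△REY]
3. ∠RYT = 74°  [E on ray YT]
4. ∠TRY = 52°  [△RTY]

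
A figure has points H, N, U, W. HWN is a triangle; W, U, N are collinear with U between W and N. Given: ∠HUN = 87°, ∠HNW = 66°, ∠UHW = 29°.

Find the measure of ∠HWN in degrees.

1. ∠HUW = 93°  [linear pair at U on WN]
2. ∠HWU = 58°  [△HWU]
3. ∠HWN = 58°  [U on ray WN]

∠HWN = 58°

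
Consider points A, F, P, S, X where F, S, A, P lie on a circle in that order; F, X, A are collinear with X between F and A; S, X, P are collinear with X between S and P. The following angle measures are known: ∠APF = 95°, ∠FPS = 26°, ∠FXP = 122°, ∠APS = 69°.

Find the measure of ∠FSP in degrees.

∠FSP = 53°

1. ∠AXS = 122°  [vertical angles at X]
2. ∠AFS = 69°  [same arc SA]
3. ∠FXS = 58°  [linear pair at X on FA]
4. ∠FSP = 53°  [△FXS]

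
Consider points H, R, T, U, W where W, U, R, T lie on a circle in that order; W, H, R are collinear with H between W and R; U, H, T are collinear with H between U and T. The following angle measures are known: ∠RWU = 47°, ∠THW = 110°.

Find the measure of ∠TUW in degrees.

1. ∠RTU = 47°  [same arc UR]
2. ∠RHT = 70°  [linear pair at H on WR]
3. ∠TRW = 63°  [△RHT]
4. ∠TUW = 63°  [same arc WT]

∠TUW = 63°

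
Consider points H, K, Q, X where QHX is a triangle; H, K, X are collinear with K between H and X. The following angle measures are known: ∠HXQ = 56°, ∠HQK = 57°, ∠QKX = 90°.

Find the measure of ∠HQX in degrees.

∠HQX = 91°

1. ∠HKQ = 90°  [linear pair at K on HX]
2. ∠KHQ = 33°  [△QHK]
3. ∠QHX = 33°  [K on ray HX]
4. ∠HQX = 91°  [△QHX]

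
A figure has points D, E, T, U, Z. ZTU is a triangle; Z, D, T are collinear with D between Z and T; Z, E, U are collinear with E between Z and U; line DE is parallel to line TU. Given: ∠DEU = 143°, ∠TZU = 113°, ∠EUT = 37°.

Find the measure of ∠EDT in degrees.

1. ∠DEZ = 37°  [linear pair at E on ZU]
2. ∠DZE = 113°  [D on ZT, E on ZU]
3. ∠EDZ = 30°  [△ZDE]
4. ∠EDT = 150°  [linear pair at D on ZT]

∠EDT = 150°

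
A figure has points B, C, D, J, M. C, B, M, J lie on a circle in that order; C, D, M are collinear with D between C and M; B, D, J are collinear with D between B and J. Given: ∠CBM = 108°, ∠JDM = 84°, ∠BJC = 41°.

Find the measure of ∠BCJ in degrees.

∠BCJ = 74°

1. ∠CJM = 72°  [cyclic CBMJ, opposite ∠B+∠J]
2. ∠CDJ = 96°  [linear pair at D on CM]
3. ∠JCM = 43°  [△CDJ]
4. ∠CMJ = 65°  [△CMJ]
5. ∠CBJ = 65°  [same arc CJ]
6. ∠BCJ = 74°  [△CBJ]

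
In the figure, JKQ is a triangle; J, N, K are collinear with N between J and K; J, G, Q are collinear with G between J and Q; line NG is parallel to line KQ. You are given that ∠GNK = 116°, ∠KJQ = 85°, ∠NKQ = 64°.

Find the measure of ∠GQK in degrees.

1. ∠JKQ = 64°  [N on ray KJ]
2. ∠JQK = 31°  [△JKQ]
3. ∠GQK = 31°  [G on ray QJ]

∠GQK = 31°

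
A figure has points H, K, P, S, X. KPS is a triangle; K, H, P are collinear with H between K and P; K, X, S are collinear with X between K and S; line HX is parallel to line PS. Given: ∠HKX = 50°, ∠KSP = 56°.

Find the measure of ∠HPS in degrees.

1. ∠PKS = 50°  [H on KP, X on KS]
2. ∠KPS = 74°  [△KPS]
3. ∠HPS = 74°  [H on ray PK]

∠HPS = 74°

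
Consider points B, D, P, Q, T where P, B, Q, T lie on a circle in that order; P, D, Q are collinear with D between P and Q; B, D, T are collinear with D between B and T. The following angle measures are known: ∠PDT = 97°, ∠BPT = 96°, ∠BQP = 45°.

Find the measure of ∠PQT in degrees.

1. ∠BDQ = 97°  [vertical angles at D]
2. ∠QDT = 83°  [linear pair at D on PQ]
3. ∠BQT = 84°  [cyclic PBQT, opposite ∠P+∠Q]
4. ∠QBT = 38°  [△BDQ]
5. ∠BTQ = 58°  [△BQT]
6. ∠PQT = 39°  [△QDT]

∠PQT = 39°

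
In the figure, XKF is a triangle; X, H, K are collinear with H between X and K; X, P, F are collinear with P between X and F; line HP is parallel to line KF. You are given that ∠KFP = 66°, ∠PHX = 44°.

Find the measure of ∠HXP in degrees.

1. ∠KFX = 66°  [P on ray FX]
2. ∠FKX = 44°  [HP∥KF, corresponding at H]
3. ∠FXK = 70°  [△XKF]
4. ∠HXP = 70°  [H on XK, P on XF]

∠HXP = 70°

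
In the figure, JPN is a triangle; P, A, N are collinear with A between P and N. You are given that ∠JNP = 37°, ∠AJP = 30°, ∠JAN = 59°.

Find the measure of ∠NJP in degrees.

1. ∠JAP = 121°  [linear pair at A on PN]
2. ∠APJ = 29°  [△JPA]
3. ∠JPN = 29°  [A on ray PN]
4. ∠NJP = 114°  [△JPN]

∠NJP = 114°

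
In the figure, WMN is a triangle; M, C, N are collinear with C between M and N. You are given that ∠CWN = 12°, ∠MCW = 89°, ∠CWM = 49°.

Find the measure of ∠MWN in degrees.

1. ∠CMW = 42°  [△WMC]
2. ∠NCW = 91°  [linear pair at C on MN]
3. ∠NMW = 42°  [C on ray MN]
4. ∠CNW = 77°  [△WCN]
5. ∠MNW = 77°  [C on ray NM]
6. ∠MWN = 61°  [△WMN]

∠MWN = 61°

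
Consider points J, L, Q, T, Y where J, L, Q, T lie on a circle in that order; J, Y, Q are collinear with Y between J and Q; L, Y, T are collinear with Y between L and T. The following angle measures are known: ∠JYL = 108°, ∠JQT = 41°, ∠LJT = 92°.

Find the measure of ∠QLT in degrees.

∠QLT = 61°

1. ∠QYT = 108°  [vertical angles at Y]
2. ∠LTQ = 31°  [△QYT]
3. ∠LQT = 88°  [cyclic JLQT, opposite ∠J+∠Q]
4. ∠QLT = 61°  [△LQT]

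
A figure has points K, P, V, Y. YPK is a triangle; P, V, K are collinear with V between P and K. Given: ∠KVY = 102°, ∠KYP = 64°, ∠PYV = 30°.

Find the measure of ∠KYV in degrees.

1. ∠PVY = 78°  [linear pair at V on PK]
2. ∠VPY = 72°  [△YPV]
3. ∠KPY = 72°  [V on ray PK]
4. ∠PKY = 44°  [△YPK]
5. ∠VKY = 44°  [V on ray KP]
6. ∠KYV = 34°  [△YVK]

∠KYV = 34°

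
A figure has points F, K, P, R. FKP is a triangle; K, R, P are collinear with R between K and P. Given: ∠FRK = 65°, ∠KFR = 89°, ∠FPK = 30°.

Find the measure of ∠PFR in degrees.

∠PFR = 35°

1. ∠FRP = 115°  [linear pair at R on KP]
2. ∠FPR = 30°  [R on ray PK]
3. ∠PFR = 35°  [△FRP]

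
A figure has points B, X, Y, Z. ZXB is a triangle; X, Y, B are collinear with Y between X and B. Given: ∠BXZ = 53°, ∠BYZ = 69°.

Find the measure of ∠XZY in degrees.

1. ∠YXZ = 53°  [Y on ray XB]
2. ∠XYZ = 111°  [linear pair at Y on XB]
3. ∠XZY = 16°  [△ZXY]

∠XZY = 16°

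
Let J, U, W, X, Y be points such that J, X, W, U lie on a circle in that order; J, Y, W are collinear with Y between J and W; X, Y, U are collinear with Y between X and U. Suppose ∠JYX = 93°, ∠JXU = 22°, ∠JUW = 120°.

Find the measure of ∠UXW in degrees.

∠UXW = 38°

1. ∠JWU = 22°  [same arc JU]
2. ∠UJW = 38°  [△JWU]
3. ∠UXW = 38°  [same arc WU]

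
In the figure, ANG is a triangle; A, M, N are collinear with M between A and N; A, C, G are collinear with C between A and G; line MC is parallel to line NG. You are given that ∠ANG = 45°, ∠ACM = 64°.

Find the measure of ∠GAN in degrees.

1. ∠AMC = 45°  [MC∥NG, corresponding at M]
2. ∠CAM = 71°  [△AMC]
3. ∠GAN = 71°  [M on AN, C on AG]

∠GAN = 71°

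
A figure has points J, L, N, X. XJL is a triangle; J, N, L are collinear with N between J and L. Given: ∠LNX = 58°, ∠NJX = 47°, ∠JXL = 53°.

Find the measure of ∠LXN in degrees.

∠LXN = 42°

1. ∠LJX = 47°  [N on ray JL]
2. ∠JLX = 80°  [△XJL]
3. ∠NLX = 80°  [N on ray LJ]
4. ∠LXN = 42°  [△XNL]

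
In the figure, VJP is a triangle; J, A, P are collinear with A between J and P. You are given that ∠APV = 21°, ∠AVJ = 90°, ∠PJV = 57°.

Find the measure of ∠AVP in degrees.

∠AVP = 12°

1. ∠AJV = 57°  [A on ray JP]
2. ∠JAV = 33°  [△VJA]
3. ∠PAV = 147°  [linear pair at A on JP]
4. ∠AVP = 12°  [△VAP]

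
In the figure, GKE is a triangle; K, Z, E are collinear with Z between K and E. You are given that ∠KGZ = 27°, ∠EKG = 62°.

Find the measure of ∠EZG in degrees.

1. ∠GKZ = 62°  [Z on ray KE]
2. ∠GZK = 91°  [△GKZ]
3. ∠EZG = 89°  [linear pair at Z on KE]

∠EZG = 89°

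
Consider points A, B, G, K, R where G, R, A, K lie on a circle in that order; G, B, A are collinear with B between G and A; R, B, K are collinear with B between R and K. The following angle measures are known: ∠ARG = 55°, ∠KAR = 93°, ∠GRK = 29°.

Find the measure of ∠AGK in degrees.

∠AGK = 26°

1. ∠AKG = 125°  [cyclic GRAK, opposite ∠R+∠K]
2. ∠GAK = 29°  [same arc GK]
3. ∠AGK = 26°  [△GAK]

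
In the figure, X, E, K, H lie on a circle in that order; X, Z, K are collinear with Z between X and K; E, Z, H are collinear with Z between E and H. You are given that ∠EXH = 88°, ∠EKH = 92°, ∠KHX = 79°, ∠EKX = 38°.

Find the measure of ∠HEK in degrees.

∠HEK = 47°

1. ∠KEX = 101°  [cyclic XEKH, opposite ∠E+∠H]
2. ∠EXK = 41°  [△XEK]
3. ∠EHK = 41°  [same arc EK]
4. ∠HEK = 47°  [△EKH]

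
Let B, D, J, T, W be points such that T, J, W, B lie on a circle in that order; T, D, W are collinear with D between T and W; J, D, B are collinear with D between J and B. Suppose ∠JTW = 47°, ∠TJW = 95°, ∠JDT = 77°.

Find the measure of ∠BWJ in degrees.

∠BWJ = 94°

1. ∠JBW = 47°  [same arc JW]
2. ∠JWT = 38°  [△TJW]
3. ∠JDW = 103°  [linear pair at D on TW]
4. ∠BJW = 39°  [△JDW]
5. ∠BWJ = 94°  [△JWB]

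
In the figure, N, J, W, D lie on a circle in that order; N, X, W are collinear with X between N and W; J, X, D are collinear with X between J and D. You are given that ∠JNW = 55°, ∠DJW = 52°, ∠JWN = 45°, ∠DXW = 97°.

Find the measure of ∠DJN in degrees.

∠DJN = 28°

1. ∠JDW = 55°  [same arc JW]
2. ∠DWJ = 73°  [△JWD]
3. ∠JDN = 45°  [same arc NJ]
4. ∠DNJ = 107°  [cyclic NJWD, opposite ∠N+∠W]
5. ∠DJN = 28°  [△NJD]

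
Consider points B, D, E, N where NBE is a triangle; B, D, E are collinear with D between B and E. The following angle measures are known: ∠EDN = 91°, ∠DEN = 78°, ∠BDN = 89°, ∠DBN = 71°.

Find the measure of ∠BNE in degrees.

1. ∠BEN = 78°  [D on ray EB]
2. ∠EBN = 71°  [D on ray BE]
3. ∠BNE = 31°  [△NBE]

∠BNE = 31°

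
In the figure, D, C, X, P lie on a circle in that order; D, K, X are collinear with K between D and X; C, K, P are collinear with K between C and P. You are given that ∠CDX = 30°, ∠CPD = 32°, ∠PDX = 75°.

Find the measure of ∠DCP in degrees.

∠DCP = 43°

1. ∠CPX = 30°  [same arc CX]
2. ∠PCX = 75°  [same arc XP]
3. ∠CXP = 75°  [△CXP]
4. ∠CDP = 105°  [cyclic DCXP, opposite ∠D+∠X]
5. ∠DCP = 43°  [△DCP]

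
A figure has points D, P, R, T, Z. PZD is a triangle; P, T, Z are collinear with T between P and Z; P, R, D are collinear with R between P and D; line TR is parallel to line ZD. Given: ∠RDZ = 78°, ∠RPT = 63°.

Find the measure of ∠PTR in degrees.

∠PTR = 39°

1. ∠PDZ = 78°  [R on ray DP]
2. ∠DPZ = 63°  [T on PZ, R on PD]
3. ∠DZP = 39°  [△PZD]
4. ∠PTR = 39°  [TR∥ZD, corresponding at T]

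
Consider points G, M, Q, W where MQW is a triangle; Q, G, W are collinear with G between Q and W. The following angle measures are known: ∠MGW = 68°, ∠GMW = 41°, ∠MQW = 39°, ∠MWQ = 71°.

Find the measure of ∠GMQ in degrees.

∠GMQ = 29°

1. ∠MGQ = 112°  [linear pair at G on QW]
2. ∠GQM = 39°  [G on ray QW]
3. ∠GMQ = 29°  [△MQG]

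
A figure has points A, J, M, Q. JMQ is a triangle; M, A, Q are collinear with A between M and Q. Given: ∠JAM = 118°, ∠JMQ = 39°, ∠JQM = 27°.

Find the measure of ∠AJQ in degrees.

∠AJQ = 91°

1. ∠JAQ = 62°  [linear pair at A on MQ]
2. ∠AQJ = 27°  [A on ray QM]
3. ∠AJQ = 91°  [△JAQ]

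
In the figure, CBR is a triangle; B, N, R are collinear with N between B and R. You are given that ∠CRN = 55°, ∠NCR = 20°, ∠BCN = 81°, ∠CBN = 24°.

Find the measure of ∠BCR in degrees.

∠BCR = 101°

1. ∠BRC = 55°  [N on ray RB]
2. ∠CBR = 24°  [N on ray BR]
3. ∠BCR = 101°  [△CBR]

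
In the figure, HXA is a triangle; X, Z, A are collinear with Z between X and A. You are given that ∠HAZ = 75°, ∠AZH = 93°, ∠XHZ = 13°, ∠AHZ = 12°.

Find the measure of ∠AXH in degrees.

∠AXH = 80°

1. ∠HZX = 87°  [linear pair at Z on XA]
2. ∠HXZ = 80°  [△HXZ]
3. ∠AXH = 80°  [Z on ray XA]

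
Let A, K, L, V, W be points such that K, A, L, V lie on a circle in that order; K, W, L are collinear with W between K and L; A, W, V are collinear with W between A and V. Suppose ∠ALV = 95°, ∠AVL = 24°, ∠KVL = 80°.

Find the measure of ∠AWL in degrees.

1. ∠LAV = 61°  [△ALV]
2. ∠AKL = 24°  [same arc AL]
3. ∠KAL = 100°  [cyclic KALV, opposite ∠A+∠V]
4. ∠ALK = 56°  [△KAL]
5. ∠AWL = 63°  [△AWL]

∠AWL = 63°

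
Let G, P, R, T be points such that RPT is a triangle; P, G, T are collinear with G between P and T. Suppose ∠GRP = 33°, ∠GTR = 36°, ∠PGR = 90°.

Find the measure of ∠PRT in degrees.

1. ∠GPR = 57°  [△RPG]
2. ∠PTR = 36°  [G on ray TP]
3. ∠RPT = 57°  [G on ray PT]
4. ∠PRT = 87°  [△RPT]

∠PRT = 87°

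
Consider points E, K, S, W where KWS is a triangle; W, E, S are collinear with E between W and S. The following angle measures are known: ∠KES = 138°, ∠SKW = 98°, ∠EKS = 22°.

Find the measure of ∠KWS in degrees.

∠KWS = 62°

1. ∠ESK = 20°  [△KES]
2. ∠KSW = 20°  [E on ray SW]
3. ∠KWS = 62°  [△KWS]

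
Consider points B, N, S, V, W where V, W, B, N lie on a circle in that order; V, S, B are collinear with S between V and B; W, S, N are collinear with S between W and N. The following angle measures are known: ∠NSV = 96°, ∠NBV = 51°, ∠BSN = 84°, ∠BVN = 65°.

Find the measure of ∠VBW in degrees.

1. ∠BSW = 96°  [vertical angles at S]
2. ∠BWN = 65°  [same arc BN]
3. ∠VBW = 19°  [△WSB]

∠VBW = 19°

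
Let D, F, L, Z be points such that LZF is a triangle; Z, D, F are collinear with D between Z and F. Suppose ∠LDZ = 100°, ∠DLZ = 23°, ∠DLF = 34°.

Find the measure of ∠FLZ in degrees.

1. ∠DZL = 57°  [△LZD]
2. ∠FDL = 80°  [linear pair at D on ZF]
3. ∠DFL = 66°  [△LDF]
4. ∠FZL = 57°  [D on ray ZF]
5. ∠LFZ = 66°  [D on ray FZ]
6. ∠FLZ = 57°  [△LZF]

∠FLZ = 57°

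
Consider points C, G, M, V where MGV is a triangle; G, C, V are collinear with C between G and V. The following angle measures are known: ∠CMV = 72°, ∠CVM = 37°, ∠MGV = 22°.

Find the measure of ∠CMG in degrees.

∠CMG = 49°

1. ∠MCV = 71°  [△MCV]
2. ∠CGM = 22°  [C on ray GV]
3. ∠GCM = 109°  [linear pair at C on GV]
4. ∠CMG = 49°  [△MGC]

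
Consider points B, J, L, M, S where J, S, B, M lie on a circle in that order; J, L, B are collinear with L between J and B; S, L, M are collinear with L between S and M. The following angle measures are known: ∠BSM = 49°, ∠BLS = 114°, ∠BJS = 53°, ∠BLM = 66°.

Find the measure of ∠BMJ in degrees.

∠BMJ = 70°

1. ∠BJM = 49°  [same arc BM]
2. ∠BMS = 53°  [same arc SB]
3. ∠JBM = 61°  [△BLM]
4. ∠BMJ = 70°  [△JBM]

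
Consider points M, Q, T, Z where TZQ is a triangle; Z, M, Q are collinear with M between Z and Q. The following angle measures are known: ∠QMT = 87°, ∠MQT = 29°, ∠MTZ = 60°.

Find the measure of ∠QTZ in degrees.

∠QTZ = 124°

1. ∠TMZ = 93°  [linear pair at M on ZQ]
2. ∠TQZ = 29°  [M on ray QZ]
3. ∠MZT = 27°  [△TZM]
4. ∠QZT = 27°  [M on ray ZQ]
5. ∠QTZ = 124°  [△TZQ]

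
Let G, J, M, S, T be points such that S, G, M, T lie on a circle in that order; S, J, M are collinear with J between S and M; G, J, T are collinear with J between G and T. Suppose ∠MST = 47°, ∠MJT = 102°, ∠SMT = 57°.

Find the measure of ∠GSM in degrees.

1. ∠GJS = 102°  [vertical angles at J]
2. ∠SGT = 57°  [same arc ST]
3. ∠GSM = 21°  [△SJG]

∠GSM = 21°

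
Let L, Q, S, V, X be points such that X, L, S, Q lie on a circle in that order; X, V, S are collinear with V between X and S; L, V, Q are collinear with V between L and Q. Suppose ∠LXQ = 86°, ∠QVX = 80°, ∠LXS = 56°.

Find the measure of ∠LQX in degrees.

1. ∠LSQ = 94°  [cyclic XLSQ, opposite ∠X+∠S]
2. ∠LVS = 80°  [vertical angles at V]
3. ∠LQS = 56°  [same arc LS]
4. ∠QLS = 30°  [△LSQ]
5. ∠LSX = 70°  [△LVS]
6. ∠LQX = 70°  [same arc XL]

∠LQX = 70°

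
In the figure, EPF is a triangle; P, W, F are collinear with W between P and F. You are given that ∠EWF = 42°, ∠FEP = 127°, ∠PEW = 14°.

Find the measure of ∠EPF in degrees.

1. ∠EWP = 138°  [linear pair at W on PF]
2. ∠EPW = 28°  [△EPW]
3. ∠EPF = 28°  [W on ray PF]

∠EPF = 28°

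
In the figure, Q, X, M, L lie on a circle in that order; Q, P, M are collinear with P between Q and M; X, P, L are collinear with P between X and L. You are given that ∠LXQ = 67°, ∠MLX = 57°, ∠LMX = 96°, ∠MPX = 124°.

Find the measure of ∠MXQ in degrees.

∠MXQ = 94°

1. ∠MQX = 57°  [same arc XM]
2. ∠LXM = 27°  [△XML]
3. ∠QMX = 29°  [△XPM]
4. ∠MXQ = 94°  [△QXM]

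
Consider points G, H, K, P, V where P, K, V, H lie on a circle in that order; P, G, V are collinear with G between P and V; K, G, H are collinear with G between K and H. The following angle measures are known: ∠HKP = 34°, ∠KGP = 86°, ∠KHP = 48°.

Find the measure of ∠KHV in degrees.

1. ∠HVP = 34°  [same arc PH]
2. ∠HGV = 86°  [vertical angles at G]
3. ∠KHV = 60°  [△VGH]

∠KHV = 60°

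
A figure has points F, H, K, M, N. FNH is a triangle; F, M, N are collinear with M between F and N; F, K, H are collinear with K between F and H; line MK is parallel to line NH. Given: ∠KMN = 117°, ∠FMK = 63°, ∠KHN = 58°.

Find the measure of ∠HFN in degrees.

1. ∠FNH = 63°  [MK∥NH, corresponding at M]
2. ∠FHN = 58°  [K on ray HF]
3. ∠HFN = 59°  [△FNH]

∠HFN = 59°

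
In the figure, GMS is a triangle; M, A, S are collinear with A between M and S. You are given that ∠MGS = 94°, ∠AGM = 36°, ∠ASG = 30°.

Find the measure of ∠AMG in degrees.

1. ∠GSM = 30°  [A on ray SM]
2. ∠GMS = 56°  [△GMS]
3. ∠AMG = 56°  [A on ray MS]

∠AMG = 56°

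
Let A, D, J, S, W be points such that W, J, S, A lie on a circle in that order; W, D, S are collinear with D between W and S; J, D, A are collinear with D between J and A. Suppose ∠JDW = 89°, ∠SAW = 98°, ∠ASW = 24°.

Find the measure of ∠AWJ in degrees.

∠AWJ = 125°

1. ∠ADS = 89°  [vertical angles at D]
2. ∠AWS = 58°  [△WSA]
3. ∠AJW = 24°  [same arc WA]
4. ∠ADW = 91°  [linear pair at D on WS]
5. ∠JAW = 31°  [△WDA]
6. ∠AWJ = 125°  [△WJA]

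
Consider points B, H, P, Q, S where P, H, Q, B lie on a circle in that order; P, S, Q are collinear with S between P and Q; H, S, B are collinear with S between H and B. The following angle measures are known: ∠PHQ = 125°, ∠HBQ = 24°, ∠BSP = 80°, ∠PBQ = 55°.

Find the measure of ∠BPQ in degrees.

∠BPQ = 69°

1. ∠HPQ = 24°  [same arc HQ]
2. ∠HSQ = 80°  [vertical angles at S]
3. ∠HQP = 31°  [△PHQ]
4. ∠BHQ = 69°  [△HSQ]
5. ∠BPQ = 69°  [same arc QB]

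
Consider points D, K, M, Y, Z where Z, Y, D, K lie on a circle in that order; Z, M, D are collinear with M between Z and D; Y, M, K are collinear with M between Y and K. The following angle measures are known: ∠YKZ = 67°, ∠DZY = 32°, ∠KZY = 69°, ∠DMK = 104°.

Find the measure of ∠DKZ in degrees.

1. ∠YDZ = 67°  [same arc ZY]
2. ∠DYZ = 81°  [△ZYD]
3. ∠DKZ = 99°  [cyclic ZYDK, opposite ∠Y+∠K]

∠DKZ = 99°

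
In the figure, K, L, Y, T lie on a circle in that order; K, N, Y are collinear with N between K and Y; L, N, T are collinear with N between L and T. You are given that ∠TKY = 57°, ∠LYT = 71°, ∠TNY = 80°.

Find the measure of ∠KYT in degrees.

1. ∠TLY = 57°  [same arc YT]
2. ∠LTY = 52°  [△LYT]
3. ∠KYT = 48°  [△YNT]

∠KYT = 48°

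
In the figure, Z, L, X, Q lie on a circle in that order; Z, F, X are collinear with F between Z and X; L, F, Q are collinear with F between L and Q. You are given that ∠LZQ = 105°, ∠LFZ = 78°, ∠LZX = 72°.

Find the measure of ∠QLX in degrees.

∠QLX = 33°

1. ∠LXQ = 75°  [cyclic ZLXQ, opposite ∠Z+∠X]
2. ∠LQX = 72°  [same arc LX]
3. ∠QLX = 33°  [△LXQ]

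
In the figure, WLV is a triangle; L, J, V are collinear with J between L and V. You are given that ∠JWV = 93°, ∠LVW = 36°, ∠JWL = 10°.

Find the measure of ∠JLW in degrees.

1. ∠JVW = 36°  [J on ray VL]
2. ∠VJW = 51°  [△WJV]
3. ∠LJW = 129°  [linear pair at J on LV]
4. ∠JLW = 41°  [△WLJ]

∠JLW = 41°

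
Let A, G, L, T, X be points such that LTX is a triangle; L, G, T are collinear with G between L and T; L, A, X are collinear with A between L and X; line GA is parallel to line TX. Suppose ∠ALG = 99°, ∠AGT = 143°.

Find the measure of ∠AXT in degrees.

1. ∠AGL = 37°  [linear pair at G on LT]
2. ∠GAL = 44°  [△LGA]
3. ∠GAX = 136°  [linear pair at A on LX]
4. ∠AXT = 44°  [GA∥TX, co-interior at X–A]

∠AXT = 44°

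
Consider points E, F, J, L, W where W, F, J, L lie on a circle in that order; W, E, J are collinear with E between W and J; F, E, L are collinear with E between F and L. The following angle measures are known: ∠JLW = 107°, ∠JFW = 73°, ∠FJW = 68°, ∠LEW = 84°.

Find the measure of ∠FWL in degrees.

1. ∠FWJ = 39°  [△WFJ]
2. ∠FEJ = 84°  [vertical angles at E]
3. ∠FLJ = 39°  [same arc FJ]
4. ∠JFL = 28°  [△FEJ]
5. ∠FJL = 113°  [△FJL]
6. ∠FWL = 67°  [cyclic WFJL, opposite ∠W+∠J]

∠FWL = 67°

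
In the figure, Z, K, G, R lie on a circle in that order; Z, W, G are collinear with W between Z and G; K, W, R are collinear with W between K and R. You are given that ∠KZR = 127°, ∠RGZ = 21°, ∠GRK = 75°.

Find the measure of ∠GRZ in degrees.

∠GRZ = 107°

1. ∠KGR = 53°  [cyclic ZKGR, opposite ∠Z+∠G]
2. ∠GKR = 52°  [△KGR]
3. ∠GZR = 52°  [same arc GR]
4. ∠GRZ = 107°  [△ZGR]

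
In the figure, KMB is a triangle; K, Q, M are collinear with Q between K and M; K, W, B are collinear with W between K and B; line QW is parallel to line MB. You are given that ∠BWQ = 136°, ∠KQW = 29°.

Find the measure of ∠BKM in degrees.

∠BKM = 107°

1. ∠KWQ = 44°  [linear pair at W on KB]
2. ∠QKW = 107°  [△KQW]
3. ∠BKM = 107°  [Q on KM, W on KB]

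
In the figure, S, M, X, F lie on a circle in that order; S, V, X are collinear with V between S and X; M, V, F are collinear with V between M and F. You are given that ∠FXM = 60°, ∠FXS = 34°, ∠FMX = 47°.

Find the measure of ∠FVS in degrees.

1. ∠MFX = 73°  [△MXF]
2. ∠FVX = 73°  [△XVF]
3. ∠FVS = 107°  [linear pair at V on SX]

∠FVS = 107°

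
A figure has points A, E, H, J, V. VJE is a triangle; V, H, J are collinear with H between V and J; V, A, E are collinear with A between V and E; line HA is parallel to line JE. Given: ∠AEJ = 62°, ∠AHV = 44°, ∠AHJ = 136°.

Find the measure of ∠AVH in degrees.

1. ∠JEV = 62°  [A on ray EV]
2. ∠EJV = 44°  [HA∥JE, corresponding at H]
3. ∠EVJ = 74°  [△VJE]
4. ∠AVH = 74°  [H on VJ, A on VE]

∠AVH = 74°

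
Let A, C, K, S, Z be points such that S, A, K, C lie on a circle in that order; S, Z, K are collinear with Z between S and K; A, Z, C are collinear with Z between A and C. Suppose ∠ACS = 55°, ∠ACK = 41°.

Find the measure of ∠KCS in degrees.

∠KCS = 96°

1. ∠AKS = 55°  [same arc SA]
2. ∠ASK = 41°  [same arc AK]
3. ∠KAS = 84°  [△SAK]
4. ∠KCS = 96°  [cyclic SAKC, opposite ∠A+∠C]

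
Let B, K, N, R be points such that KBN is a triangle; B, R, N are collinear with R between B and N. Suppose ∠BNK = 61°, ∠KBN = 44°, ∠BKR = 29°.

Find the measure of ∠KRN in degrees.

1. ∠KBR = 44°  [R on ray BN]
2. ∠BRK = 107°  [△KBR]
3. ∠KRN = 73°  [linear pair at R on BN]

∠KRN = 73°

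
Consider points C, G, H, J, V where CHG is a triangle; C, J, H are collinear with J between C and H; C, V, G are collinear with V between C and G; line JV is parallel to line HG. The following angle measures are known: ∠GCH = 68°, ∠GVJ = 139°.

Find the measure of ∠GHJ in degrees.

∠GHJ = 71°

1. ∠JCV = 68°  [J on CH, V on CG]
2. ∠CVJ = 41°  [linear pair at V on CG]
3. ∠CJV = 71°  [△CJV]
4. ∠HJV = 109°  [linear pair at J on CH]
5. ∠GHJ = 71°  [JV∥HG, co-interior at H–J]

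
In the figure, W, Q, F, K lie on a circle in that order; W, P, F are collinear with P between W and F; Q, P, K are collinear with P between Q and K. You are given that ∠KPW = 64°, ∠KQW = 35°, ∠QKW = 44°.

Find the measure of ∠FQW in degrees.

∠FQW = 107°

1. ∠FWK = 72°  [△WPK]
2. ∠KFW = 35°  [same arc WK]
3. ∠FKW = 73°  [△WFK]
4. ∠FQW = 107°  [cyclic WQFK, opposite ∠Q+∠K]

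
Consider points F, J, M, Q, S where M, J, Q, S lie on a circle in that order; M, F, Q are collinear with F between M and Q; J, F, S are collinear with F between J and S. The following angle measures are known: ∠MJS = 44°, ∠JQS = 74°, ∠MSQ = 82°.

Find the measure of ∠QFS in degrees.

∠QFS = 84°

1. ∠MQS = 44°  [same arc MS]
2. ∠JMS = 106°  [cyclic MJQS, opposite ∠M+∠Q]
3. ∠QMS = 54°  [△MQS]
4. ∠JSM = 30°  [△MJS]
5. ∠MFS = 96°  [△MFS]
6. ∠QFS = 84°  [linear pair at F on MQ]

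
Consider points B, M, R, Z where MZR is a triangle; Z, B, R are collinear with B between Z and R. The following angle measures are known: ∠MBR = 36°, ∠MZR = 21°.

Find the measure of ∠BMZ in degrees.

∠BMZ = 15°

1. ∠MBZ = 144°  [linear pair at B on ZR]
2. ∠BZM = 21°  [B on ray ZR]
3. ∠BMZ = 15°  [△MZB]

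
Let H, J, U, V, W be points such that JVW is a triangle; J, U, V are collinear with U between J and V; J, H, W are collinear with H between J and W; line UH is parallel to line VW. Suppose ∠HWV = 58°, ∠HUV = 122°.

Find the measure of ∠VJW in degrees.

1. ∠JWV = 58°  [H on ray WJ]
2. ∠HUJ = 58°  [linear pair at U on JV]
3. ∠JHU = 58°  [UH∥VW, corresponding at H]
4. ∠HJU = 64°  [△JUH]
5. ∠VJW = 64°  [U on JV, H on JW]

∠VJW = 64°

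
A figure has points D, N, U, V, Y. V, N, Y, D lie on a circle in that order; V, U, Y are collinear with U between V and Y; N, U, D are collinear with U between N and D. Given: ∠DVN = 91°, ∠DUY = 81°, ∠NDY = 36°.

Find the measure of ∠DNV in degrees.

∠DNV = 63°

1. ∠NUV = 81°  [vertical angles at U]
2. ∠NVY = 36°  [same arc NY]
3. ∠DNV = 63°  [△VUN]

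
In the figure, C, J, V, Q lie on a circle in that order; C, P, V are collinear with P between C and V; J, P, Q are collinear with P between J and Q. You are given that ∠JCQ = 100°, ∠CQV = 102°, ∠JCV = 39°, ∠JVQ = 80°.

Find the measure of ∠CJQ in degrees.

1. ∠CJV = 78°  [cyclic CJVQ, opposite ∠J+∠Q]
2. ∠CVJ = 63°  [△CJV]
3. ∠CQJ = 63°  [same arc CJ]
4. ∠CJQ = 17°  [△CJQ]

∠CJQ = 17°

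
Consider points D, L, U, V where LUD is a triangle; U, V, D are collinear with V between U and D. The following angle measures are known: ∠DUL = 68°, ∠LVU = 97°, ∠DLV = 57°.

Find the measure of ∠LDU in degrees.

∠LDU = 40°

1. ∠DVL = 83°  [linear pair at V on UD]
2. ∠LDV = 40°  [△LVD]
3. ∠LDU = 40°  [V on ray DU]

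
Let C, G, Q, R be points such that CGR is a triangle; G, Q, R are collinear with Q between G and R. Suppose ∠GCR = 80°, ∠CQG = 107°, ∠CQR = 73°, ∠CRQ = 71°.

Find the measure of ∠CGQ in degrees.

∠CGQ = 29°

1. ∠CRG = 71°  [Q on ray RG]
2. ∠CGR = 29°  [△CGR]
3. ∠CGQ = 29°  [Q on ray GR]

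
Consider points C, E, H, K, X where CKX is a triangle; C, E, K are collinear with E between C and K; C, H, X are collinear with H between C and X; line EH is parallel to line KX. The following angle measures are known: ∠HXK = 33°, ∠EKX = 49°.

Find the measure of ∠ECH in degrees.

1. ∠CXK = 33°  [H on ray XC]
2. ∠CKX = 49°  [E on ray KC]
3. ∠KCX = 98°  [△CKX]
4. ∠ECH = 98°  [E on CK, H on CX]

∠ECH = 98°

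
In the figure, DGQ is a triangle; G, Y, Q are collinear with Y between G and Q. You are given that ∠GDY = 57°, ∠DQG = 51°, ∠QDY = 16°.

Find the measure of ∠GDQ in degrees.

∠GDQ = 73°

1. ∠DQY = 51°  [Y on ray QG]
2. ∠DYQ = 113°  [△DYQ]
3. ∠DYG = 67°  [linear pair at Y on GQ]
4. ∠DGY = 56°  [△DGY]
5. ∠DGQ = 56°  [Y on ray GQ]
6. ∠GDQ = 73°  [△DGQ]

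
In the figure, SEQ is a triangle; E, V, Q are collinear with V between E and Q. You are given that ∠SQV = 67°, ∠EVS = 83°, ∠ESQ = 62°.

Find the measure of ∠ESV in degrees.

∠ESV = 46°

1. ∠EQS = 67°  [V on ray QE]
2. ∠QES = 51°  [△SEQ]
3. ∠SEV = 51°  [V on ray EQ]
4. ∠ESV = 46°  [△SEV]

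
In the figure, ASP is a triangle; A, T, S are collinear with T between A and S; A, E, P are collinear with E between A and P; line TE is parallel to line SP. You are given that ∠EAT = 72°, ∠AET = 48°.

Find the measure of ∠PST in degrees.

1. ∠ATE = 60°  [△ATE]
2. ∠ETS = 120°  [linear pair at T on AS]
3. ∠PST = 60°  [TE∥SP, co-interior at S–T]

∠PST = 60°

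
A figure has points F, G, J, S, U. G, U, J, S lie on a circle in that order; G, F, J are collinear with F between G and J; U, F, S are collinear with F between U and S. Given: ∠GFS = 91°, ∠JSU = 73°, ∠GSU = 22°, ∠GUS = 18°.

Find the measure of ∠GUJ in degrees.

∠GUJ = 85°

1. ∠JGU = 73°  [same arc UJ]
2. ∠GJU = 22°  [same arc GU]
3. ∠GUJ = 85°  [△GUJ]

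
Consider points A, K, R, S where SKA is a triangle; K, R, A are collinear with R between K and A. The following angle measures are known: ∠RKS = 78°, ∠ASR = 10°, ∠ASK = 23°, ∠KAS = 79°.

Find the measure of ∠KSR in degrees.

1. ∠RAS = 79°  [R on ray AK]
2. ∠ARS = 91°  [△SRA]
3. ∠KRS = 89°  [linear pair at R on KA]
4. ∠KSR = 13°  [△SKR]

∠KSR = 13°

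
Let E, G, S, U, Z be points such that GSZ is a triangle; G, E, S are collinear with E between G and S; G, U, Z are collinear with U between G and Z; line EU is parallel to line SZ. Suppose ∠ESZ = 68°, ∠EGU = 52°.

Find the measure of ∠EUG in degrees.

1. ∠GSZ = 68°  [E on ray SG]
2. ∠SGZ = 52°  [E on GS, U on GZ]
3. ∠GZS = 60°  [△GSZ]
4. ∠EUG = 60°  [EU∥SZ, corresponding at U]

∠EUG = 60°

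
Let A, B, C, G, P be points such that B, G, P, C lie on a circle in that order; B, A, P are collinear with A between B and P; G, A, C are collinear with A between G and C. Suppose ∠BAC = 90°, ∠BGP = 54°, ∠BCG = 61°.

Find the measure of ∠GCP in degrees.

∠GCP = 65°

1. ∠CAP = 90°  [linear pair at A on BP]
2. ∠CBP = 29°  [△BAC]
3. ∠BCP = 126°  [cyclic BGPC, opposite ∠G+∠C]
4. ∠BPC = 25°  [△BPC]
5. ∠GCP = 65°  [△PAC]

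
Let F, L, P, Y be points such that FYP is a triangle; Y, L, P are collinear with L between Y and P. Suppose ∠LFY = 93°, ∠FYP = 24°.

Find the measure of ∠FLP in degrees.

1. ∠FYL = 24°  [L on ray YP]
2. ∠FLY = 63°  [△FYL]
3. ∠FLP = 117°  [linear pair at L on YP]

∠FLP = 117°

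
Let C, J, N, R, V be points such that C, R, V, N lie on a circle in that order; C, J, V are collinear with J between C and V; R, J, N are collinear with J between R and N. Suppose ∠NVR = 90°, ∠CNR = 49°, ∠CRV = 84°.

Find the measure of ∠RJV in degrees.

1. ∠NCR = 90°  [cyclic CRVN, opposite ∠C+∠V]
2. ∠CVR = 49°  [same arc CR]
3. ∠CRN = 41°  [△CRN]
4. ∠RCV = 47°  [△CRV]
5. ∠CJR = 92°  [△CJR]
6. ∠RJV = 88°  [linear pair at J on CV]

∠RJV = 88°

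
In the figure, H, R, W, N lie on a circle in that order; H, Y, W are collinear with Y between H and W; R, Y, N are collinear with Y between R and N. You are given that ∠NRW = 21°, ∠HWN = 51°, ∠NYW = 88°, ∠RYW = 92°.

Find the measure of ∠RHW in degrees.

1. ∠HRN = 51°  [same arc HN]
2. ∠HYR = 88°  [vertical angles at Y]
3. ∠RHW = 41°  [△HYR]

∠RHW = 41°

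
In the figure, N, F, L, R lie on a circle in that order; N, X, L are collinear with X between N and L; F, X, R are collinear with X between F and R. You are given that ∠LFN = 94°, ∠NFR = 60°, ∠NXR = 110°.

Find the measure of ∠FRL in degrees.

∠FRL = 50°

1. ∠NLR = 60°  [same arc NR]
2. ∠LXR = 70°  [linear pair at X on NL]
3. ∠FRL = 50°  [△LXR]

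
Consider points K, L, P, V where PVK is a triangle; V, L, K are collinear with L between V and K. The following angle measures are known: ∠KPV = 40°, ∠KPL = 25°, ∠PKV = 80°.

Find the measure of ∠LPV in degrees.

1. ∠KVP = 60°  [△PVK]
2. ∠LKP = 80°  [L on ray KV]
3. ∠LVP = 60°  [L on ray VK]
4. ∠KLP = 75°  [△PLK]
5. ∠PLV = 105°  [linear pair at L on VK]
6. ∠LPV = 15°  [△PVL]

∠LPV = 15°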